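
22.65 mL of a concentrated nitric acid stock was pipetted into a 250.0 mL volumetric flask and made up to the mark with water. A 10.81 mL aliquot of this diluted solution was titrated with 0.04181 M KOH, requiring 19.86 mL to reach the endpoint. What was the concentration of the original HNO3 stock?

0.848 M

n(KOH) = 0.04181 x 0.01986 = 0.0008303 mol.
n(HNO3) in the aliquot = 0.0008303 mol.
[diluted HNO3] = 0.0008303 / 0.01081 = 0.07681 M.
Dilution factor = 250.0/22.65 = 11.04, so [stock] = 0.07681 x 11.04 = 0.848 M.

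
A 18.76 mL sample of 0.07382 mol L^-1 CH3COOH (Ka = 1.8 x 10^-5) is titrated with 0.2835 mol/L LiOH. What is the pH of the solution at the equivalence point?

8.76

n(CH3COOH) = 0.07382 x 0.01876 = 0.001385 mol; V(LiOH) at equivalence = 0.001385/0.2835 = 0.004885 L.
At equivalence all the acid is converted to CH3COO-; total volume = 0.01876 + 0.004885 = 0.02364 L, so [CH3COO-] = 0.001385/0.02364 = 0.05857 M.
Kb = Kw/Ka = 1.0e-14 / 1.8 x 10^-5 = 5.56e-10.
[OH^-] = sqrt(Kb x [CH3COO-]) = sqrt(5.56e-10 x 0.05857) = 5.70e-6 M.
pOH = 5.24, so pH = 14.00 - 5.24 = 8.76.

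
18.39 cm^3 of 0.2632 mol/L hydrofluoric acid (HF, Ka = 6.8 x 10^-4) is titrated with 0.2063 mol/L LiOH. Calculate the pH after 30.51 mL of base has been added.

n(acid) = 0.2632 x 0.01839 = 0.004840 mol; n(LiOH) added = 0.2063 x 0.03051 = 0.006294 mol.
Base is in excess by 0.006294 - 0.004840 = 0.001454 mol in a total volume of 0.04890 L.
[OH^-] = 0.001454/0.04890 = 0.02973 M, so pOH = 1.53 and pH = 14.00 - 1.53 = 12.47.

12.47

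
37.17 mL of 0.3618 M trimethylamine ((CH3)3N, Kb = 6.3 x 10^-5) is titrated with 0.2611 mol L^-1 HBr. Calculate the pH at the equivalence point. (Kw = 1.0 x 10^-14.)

n((CH3)3N) = 0.3618 x 0.03717 = 0.01345 mol; V(HBr) at equivalence = 0.01345/0.2611 = 0.05151 L.
At equivalence the base is fully converted to (CH3)3NH+; total volume = 0.08868 L, so [(CH3)3NH+] = 0.01345/0.08868 = 0.1517 M.
Ka((CH3)3NH+) = Kw/Kb = 1.0e-14 / 6.3 x 10^-5 = 1.59e-10.
[H^+] = sqrt(Ka x [(CH3)3NH+]) = sqrt(1.59e-10 x 0.1517) = 4.91e-6 M.
pH = -log(4.91e-6) = 5.31.

5.31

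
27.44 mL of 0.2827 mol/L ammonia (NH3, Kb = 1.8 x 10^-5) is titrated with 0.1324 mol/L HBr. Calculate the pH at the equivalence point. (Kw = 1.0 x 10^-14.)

n(NH3) = 0.2827 x 0.02744 = 0.007757 mol; V(HBr) at equivalence = 0.007757/0.1324 = 0.05859 L.
At equivalence the base is fully converted to NH4+; total volume = 0.08603 L, so [NH4+] = 0.007757/0.08603 = 0.09017 M.
Ka(NH4+) = Kw/Kb = 1.0e-14 / 1.8 x 10^-5 = 5.56e-10.
[H^+] = sqrt(Ka x [NH4+]) = sqrt(5.56e-10 x 0.09017) = 7.08e-6 M.
pH = -log(7.08e-6) = 5.15.

5.15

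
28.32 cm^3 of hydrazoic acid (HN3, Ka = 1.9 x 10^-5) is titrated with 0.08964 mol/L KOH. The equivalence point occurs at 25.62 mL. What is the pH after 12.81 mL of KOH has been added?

4.72

12.81 mL is exactly half the equivalence volume (25.62/2), i.e. the half-equivalence point.
There, n(HA) = n(A^-), so pH = pKa = -log(1.9 x 10^-5) = 4.72.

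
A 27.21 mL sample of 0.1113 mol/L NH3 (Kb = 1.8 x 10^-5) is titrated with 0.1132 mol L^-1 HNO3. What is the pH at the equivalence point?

n(NH3) = 0.1113 x 0.02721 = 0.003028 mol; V(HNO3) at equivalence = 0.003028/0.1132 = 0.02675 L.
At equivalence the base is fully converted to NH4+; total volume = 0.05396 L, so [NH4+] = 0.003028/0.05396 = 0.05612 M.
Ka(NH4+) = Kw/Kb = 1.0e-14 / 1.8 x 10^-5 = 5.56e-10.
[H^+] = sqrt(Ka x [NH4+]) = sqrt(5.56e-10 x 0.05612) = 5.58e-6 M.
pH = -log(5.58e-6) = 5.25.

5.25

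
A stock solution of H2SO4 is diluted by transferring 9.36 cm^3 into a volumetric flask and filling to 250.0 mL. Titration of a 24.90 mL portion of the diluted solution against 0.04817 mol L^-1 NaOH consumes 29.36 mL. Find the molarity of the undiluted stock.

n(NaOH) = 0.04817 x 0.02936 = 0.001414 mol.
n(H2SO4) in the aliquot = 0.001414 x 1/2 = 0.0007071 mol.
[diluted H2SO4] = 0.0007071 / 0.02490 = 0.02840 M.
Dilution factor = 250.0/9.360 = 26.71, so [stock] = 0.02840 x 26.71 = 0.759 M.

0.759 M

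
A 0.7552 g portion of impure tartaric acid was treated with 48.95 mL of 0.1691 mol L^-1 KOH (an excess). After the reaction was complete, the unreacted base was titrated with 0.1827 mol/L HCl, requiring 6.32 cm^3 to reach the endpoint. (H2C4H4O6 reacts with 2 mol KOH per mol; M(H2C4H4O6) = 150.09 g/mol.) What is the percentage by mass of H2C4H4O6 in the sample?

70.8%

Total n(KOH) added = 0.1691 x 0.04895 = 0.008277 mol.
n(HCl) used = 0.1827 x 0.006320 = 0.001155 mol, which equals the excess n(KOH).
So n(KOH) consumed by the sample = 0.008277 - 0.001155 = 0.007123 mol.
n(H2C4H4O6) = 0.007123 / 2 = 0.003561 mol.
mass H2C4H4O6 = 0.003561 x 150.09 = 0.5345 g, so %H2C4H4O6 = 0.5345/0.7552 x 100 = 70.8%.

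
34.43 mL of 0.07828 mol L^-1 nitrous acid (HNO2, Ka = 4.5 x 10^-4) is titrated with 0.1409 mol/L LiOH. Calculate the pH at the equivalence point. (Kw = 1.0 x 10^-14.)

8.02

n(HNO2) = 0.07828 x 0.03443 = 0.002695 mol; V(LiOH) at equivalence = 0.002695/0.1409 = 0.01913 L.
At equivalence all the acid is converted to NO2-; total volume = 0.03443 + 0.01913 = 0.05356 L, so [NO2-] = 0.002695/0.05356 = 0.05032 M.
Kb = Kw/Ka = 1.0e-14 / 4.5 x 10^-4 = 2.22e-11.
[OH^-] = sqrt(Kb x [NO2-]) = sqrt(2.22e-11 x 0.05032) = 1.06e-6 M.
pOH = 5.98, so pH = 14.00 - 5.98 = 8.02.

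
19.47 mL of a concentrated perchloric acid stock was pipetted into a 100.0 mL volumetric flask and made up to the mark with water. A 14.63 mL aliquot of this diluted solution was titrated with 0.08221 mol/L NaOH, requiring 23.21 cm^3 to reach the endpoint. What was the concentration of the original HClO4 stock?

0.670 M

n(NaOH) = 0.08221 x 0.02321 = 0.001908 mol.
n(HClO4) in the aliquot = 0.001908 mol.
[diluted HClO4] = 0.001908 / 0.01463 = 0.1304 M.
Dilution factor = 100.0/19.47 = 5.136, so [stock] = 0.1304 x 5.136 = 0.670 M.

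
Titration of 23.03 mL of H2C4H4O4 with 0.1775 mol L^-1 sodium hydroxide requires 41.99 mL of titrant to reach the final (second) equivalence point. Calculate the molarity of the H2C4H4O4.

n(NaOH) = 0.1775 x 0.04199 = 0.007453 mol.
At the final (second) equivalence point, 2 mol OH^- react per mol H2C4H4O4, so n(H2C4H4O4) = 0.007453 / 2 = 0.003727 mol.
[H2C4H4O4] = 0.003727 / 0.02303 L = 0.162 M.

0.162 M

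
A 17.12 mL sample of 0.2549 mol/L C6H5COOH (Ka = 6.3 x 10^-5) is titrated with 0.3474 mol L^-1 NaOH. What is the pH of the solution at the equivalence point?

n(C6H5COOH) = 0.2549 x 0.01712 = 0.004364 mol; V(NaOH) at equivalence = 0.004364/0.3474 = 0.01256 L.
At equivalence all the acid is converted to C6H5COO-; total volume = 0.01712 + 0.01256 = 0.02968 L, so [C6H5COO-] = 0.004364/0.02968 = 0.1470 M.
Kb = Kw/Ka = 1.0e-14 / 6.3 x 10^-5 = 1.59e-10.
[OH^-] = sqrt(Kb x [C6H5COO-]) = sqrt(1.59e-10 x 0.1470) = 4.83e-6 M.
pOH = 5.32, so pH = 14.00 - 5.32 = 8.68.

8.68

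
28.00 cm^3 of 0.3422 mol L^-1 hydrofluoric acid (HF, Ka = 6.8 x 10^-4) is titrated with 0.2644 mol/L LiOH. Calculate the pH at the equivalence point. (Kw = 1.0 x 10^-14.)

n(HF) = 0.3422 x 0.02800 = 0.009582 mol; V(LiOH) at equivalence = 0.009582/0.2644 = 0.03624 L.
At equivalence all the acid is converted to F-; total volume = 0.02800 + 0.03624 = 0.06424 L, so [F-] = 0.009582/0.06424 = 0.1492 M.
Kb = Kw/Ka = 1.0e-14 / 6.8 x 10^-4 = 1.47e-11.
[OH^-] = sqrt(Kb x [F-]) = sqrt(1.47e-11 x 0.1492) = 1.48e-6 M.
pOH = 5.83, so pH = 14.00 - 5.83 = 8.17.

8.17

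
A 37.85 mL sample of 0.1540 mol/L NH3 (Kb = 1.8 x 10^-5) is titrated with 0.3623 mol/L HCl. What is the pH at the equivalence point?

n(NH3) = 0.1540 x 0.03785 = 0.005829 mol; V(HCl) at equivalence = 0.005829/0.3623 = 0.01609 L.
At equivalence the base is fully converted to NH4+; total volume = 0.05394 L, so [NH4+] = 0.005829/0.05394 = 0.1081 M.
Ka(NH4+) = Kw/Kb = 1.0e-14 / 1.8 x 10^-5 = 5.56e-10.
[H^+] = sqrt(Ka x [NH4+]) = sqrt(5.56e-10 x 0.1081) = 7.75e-6 M.
pH = -log(7.75e-6) = 5.11.

5.11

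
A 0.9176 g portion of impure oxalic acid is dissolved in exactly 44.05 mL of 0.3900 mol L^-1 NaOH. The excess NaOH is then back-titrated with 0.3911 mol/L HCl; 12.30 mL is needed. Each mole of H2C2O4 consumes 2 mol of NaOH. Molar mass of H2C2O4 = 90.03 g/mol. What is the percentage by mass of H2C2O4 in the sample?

Total n(NaOH) added = 0.3900 x 0.04405 = 0.01718 mol.
n(HCl) used = 0.3911 x 0.01230 = 0.004811 mol, which equals the excess n(NaOH).
So n(NaOH) consumed by the sample = 0.01718 - 0.004811 = 0.01237 mol.
n(H2C2O4) = 0.01237 / 2 = 0.006184 mol.
mass H2C2O4 = 0.006184 x 90.03 = 0.5568 g, so %H2C2O4 = 0.5568/0.9176 x 100 = 60.7%.

60.7%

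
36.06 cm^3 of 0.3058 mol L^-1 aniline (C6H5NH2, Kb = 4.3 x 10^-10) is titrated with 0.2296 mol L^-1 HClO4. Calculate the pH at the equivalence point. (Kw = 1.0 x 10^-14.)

2.76

n(C6H5NH2) = 0.3058 x 0.03606 = 0.01103 mol; V(HClO4) at equivalence = 0.01103/0.2296 = 0.04803 L.
At equivalence the base is fully converted to C6H5NH3+; total volume = 0.08409 L, so [C6H5NH3+] = 0.01103/0.08409 = 0.1311 M.
Ka(C6H5NH3+) = Kw/Kb = 1.0e-14 / 4.3 x 10^-10 = 2.33e-5.
[H^+] = sqrt(Ka x [C6H5NH3+]) = sqrt(2.33e-5 x 0.1311) = 0.00175 M.
pH = -log(0.00175) = 2.76.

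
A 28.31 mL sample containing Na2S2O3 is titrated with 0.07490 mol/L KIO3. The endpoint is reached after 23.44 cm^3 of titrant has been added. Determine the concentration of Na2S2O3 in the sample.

0.372 M

n(KIO3) = 0.07490 x 0.02344 = 0.001756 mol.
From the balanced equation, 1 mol KIO3 reacts with 6 mol Na2S2O3, so n(Na2S2O3) = 0.001756 x 6/1 = 0.01053 mol.
[Na2S2O3] = 0.01053 / 0.02831 L = 0.372 M.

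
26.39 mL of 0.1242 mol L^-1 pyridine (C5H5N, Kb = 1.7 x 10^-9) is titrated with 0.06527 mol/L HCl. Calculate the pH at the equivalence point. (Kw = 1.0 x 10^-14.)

n(C5H5N) = 0.1242 x 0.02639 = 0.003278 mol; V(HCl) at equivalence = 0.003278/0.06527 = 0.05022 L.
At equivalence the base is fully converted to C5H5NH+; total volume = 0.07661 L, so [C5H5NH+] = 0.003278/0.07661 = 0.04279 M.
Ka(C5H5NH+) = Kw/Kb = 1.0e-14 / 1.7 x 10^-9 = 5.88e-6.
[H^+] = sqrt(Ka x [C5H5NH+]) = sqrt(5.88e-6 x 0.04279) = 0.000502 M.
pH = -log(0.000502) = 3.30.

3.30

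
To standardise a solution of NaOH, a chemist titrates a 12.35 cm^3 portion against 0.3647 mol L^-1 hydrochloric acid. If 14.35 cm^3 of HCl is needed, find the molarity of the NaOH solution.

0.424 M

n(HCl) delivered = 0.3647 x 0.01435 = 0.005233 mol.
For a 1:1 reaction, n(NaOH) = 0.005233 mol.
[NaOH] = 0.005233 mol / 0.01235 L = 0.424 M.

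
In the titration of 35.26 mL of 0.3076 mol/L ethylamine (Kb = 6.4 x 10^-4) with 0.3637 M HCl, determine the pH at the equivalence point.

5.79

n(C2H5NH2) = 0.3076 x 0.03526 = 0.01085 mol; V(HCl) at equivalence = 0.01085/0.3637 = 0.02982 L.
At equivalence the base is fully converted to C2H5NH3+; total volume = 0.06508 L, so [C2H5NH3+] = 0.01085/0.06508 = 0.1667 M.
Ka(C2H5NH3+) = Kw/Kb = 1.0e-14 / 6.4 x 10^-4 = 1.56e-11.
[H^+] = sqrt(Ka x [C2H5NH3+]) = sqrt(1.56e-11 x 0.1667) = 1.61e-6 M.
pH = -log(1.61e-6) = 5.79.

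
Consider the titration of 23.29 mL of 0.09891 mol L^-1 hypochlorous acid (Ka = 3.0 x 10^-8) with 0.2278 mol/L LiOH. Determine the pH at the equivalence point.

n(HClO) = 0.09891 x 0.02329 = 0.002304 mol; V(LiOH) at equivalence = 0.002304/0.2278 = 0.01011 L.
At equivalence all the acid is converted to ClO-; total volume = 0.02329 + 0.01011 = 0.03340 L, so [ClO-] = 0.002304/0.03340 = 0.06897 M.
Kb = Kw/Ka = 1.0e-14 / 3.0 x 10^-8 = 3.33e-7.
[OH^-] = sqrt(Kb x [ClO-]) = sqrt(3.33e-7 x 0.06897) = 0.000152 M.
pOH = 3.82, so pH = 14.00 - 3.82 = 10.18.

10.18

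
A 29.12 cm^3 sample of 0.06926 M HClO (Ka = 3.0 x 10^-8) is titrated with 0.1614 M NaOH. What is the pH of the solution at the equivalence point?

10.10

n(HClO) = 0.06926 x 0.02912 = 0.002017 mol; V(NaOH) at equivalence = 0.002017/0.1614 = 0.01250 L.
At equivalence all the acid is converted to ClO-; total volume = 0.02912 + 0.01250 = 0.04162 L, so [ClO-] = 0.002017/0.04162 = 0.04846 M.
Kb = Kw/Ka = 1.0e-14 / 3.0 x 10^-8 = 3.33e-7.
[OH^-] = sqrt(Kb x [ClO-]) = sqrt(3.33e-7 x 0.04846) = 0.000127 M.
pOH = 3.90, so pH = 14.00 - 3.90 = 10.10.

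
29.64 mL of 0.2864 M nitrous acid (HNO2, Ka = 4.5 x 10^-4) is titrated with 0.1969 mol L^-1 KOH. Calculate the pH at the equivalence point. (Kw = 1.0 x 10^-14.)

n(HNO2) = 0.2864 x 0.02964 = 0.008489 mol; V(KOH) at equivalence = 0.008489/0.1969 = 0.04311 L.
At equivalence all the acid is converted to NO2-; total volume = 0.02964 + 0.04311 = 0.07275 L, so [NO2-] = 0.008489/0.07275 = 0.1167 M.
Kb = Kw/Ka = 1.0e-14 / 4.5 x 10^-4 = 2.22e-11.
[OH^-] = sqrt(Kb x [NO2-]) = sqrt(2.22e-11 x 0.1167) = 1.61e-6 M.
pOH = 5.79, so pH = 14.00 - 5.79 = 8.21.

8.21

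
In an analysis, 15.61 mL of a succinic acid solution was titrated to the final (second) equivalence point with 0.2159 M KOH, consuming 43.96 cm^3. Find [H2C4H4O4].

0.304 M

n(KOH) = 0.2159 x 0.04396 = 0.009491 mol.
At the final (second) equivalence point, 2 mol OH^- react per mol H2C4H4O4, so n(H2C4H4O4) = 0.009491 / 2 = 0.004745 mol.
[H2C4H4O4] = 0.004745 / 0.01561 L = 0.304 M.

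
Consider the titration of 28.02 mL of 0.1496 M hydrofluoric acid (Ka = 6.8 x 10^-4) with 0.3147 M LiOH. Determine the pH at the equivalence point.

n(HF) = 0.1496 x 0.02802 = 0.004192 mol; V(LiOH) at equivalence = 0.004192/0.3147 = 0.01332 L.
At equivalence all the acid is converted to F-; total volume = 0.02802 + 0.01332 = 0.04134 L, so [F-] = 0.004192/0.04134 = 0.1014 M.
Kb = Kw/Ka = 1.0e-14 / 6.8 x 10^-4 = 1.47e-11.
[OH^-] = sqrt(Kb x [F-]) = sqrt(1.47e-11 x 0.1014) = 1.22e-6 M.
pOH = 5.91, so pH = 14.00 - 5.91 = 8.09.

8.09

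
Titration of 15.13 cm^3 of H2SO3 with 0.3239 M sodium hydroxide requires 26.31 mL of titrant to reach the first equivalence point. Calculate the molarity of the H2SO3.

0.563 M

n(NaOH) = 0.3239 x 0.02631 = 0.008522 mol.
At the first equivalence point, 1 mol OH^- react per mol H2SO3, so n(H2SO3) = 0.008522 / 1 = 0.008522 mol.
[H2SO3] = 0.008522 / 0.01513 L = 0.563 M.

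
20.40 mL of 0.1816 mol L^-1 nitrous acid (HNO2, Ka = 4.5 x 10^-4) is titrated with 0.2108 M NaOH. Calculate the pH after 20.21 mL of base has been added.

12.14

n(acid) = 0.1816 x 0.02040 = 0.003705 mol; n(NaOH) added = 0.2108 x 0.02021 = 0.004260 mol.
Base is in excess by 0.004260 - 0.003705 = 0.0005556 mol in a total volume of 0.04061 L.
[OH^-] = 0.0005556/0.04061 = 0.01368 M, so pOH = 1.86 and pH = 14.00 - 1.86 = 12.14.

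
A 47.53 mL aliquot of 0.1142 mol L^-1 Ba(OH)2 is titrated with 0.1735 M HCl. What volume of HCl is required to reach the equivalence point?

62.6 mL

n(Ba(OH)2) = 0.1142 mol/L x 0.04753 L = 0.005428 mol.
The neutralisation is 1 Ba(OH)2 : 2 HCl, so n(HCl) = 0.005428 x 2/1 = 0.01086 mol.
V(HCl) = 0.01086 / 0.1735 = 0.06257 L = 62.6 mL.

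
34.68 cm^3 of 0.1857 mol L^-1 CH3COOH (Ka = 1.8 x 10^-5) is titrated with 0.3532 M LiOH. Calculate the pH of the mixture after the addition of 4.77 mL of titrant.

4.29

Initial n(CH3COOH) = 0.1857 x 0.03468 = 0.006440 mol.
n(LiOH) added = 0.3532 x 0.004770 = 0.001685 mol, converting that many moles of CH3COOH to CH3COO-.
Remaining n(CH3COOH) = 0.004755 mol; n(CH3COO-) = 0.001685 mol.
By Henderson-Hasselbalch, pH = pKa + log([A^-]/[HA]) = 4.74 + log(0.001685/0.004755) = 4.74 + (-0.45) = 4.29.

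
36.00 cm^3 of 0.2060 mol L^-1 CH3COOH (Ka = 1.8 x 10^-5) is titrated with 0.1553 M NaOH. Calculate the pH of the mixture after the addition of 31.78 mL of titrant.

5.04

Initial n(CH3COOH) = 0.2060 x 0.03600 = 0.007416 mol.
n(NaOH) added = 0.1553 x 0.03178 = 0.004935 mol, converting that many moles of CH3COOH to CH3COO-.
Remaining n(CH3COOH) = 0.002481 mol; n(CH3COO-) = 0.004935 mol.
By Henderson-Hasselbalch, pH = pKa + log([A^-]/[HA]) = 4.74 + log(0.004935/0.002481) = 4.74 + (+0.30) = 5.04.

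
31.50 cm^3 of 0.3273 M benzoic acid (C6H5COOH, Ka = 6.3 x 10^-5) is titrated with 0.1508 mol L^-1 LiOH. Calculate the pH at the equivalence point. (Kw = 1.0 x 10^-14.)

8.61

n(C6H5COOH) = 0.3273 x 0.03150 = 0.01031 mol; V(LiOH) at equivalence = 0.01031/0.1508 = 0.06837 L.
At equivalence all the acid is converted to C6H5COO-; total volume = 0.03150 + 0.06837 = 0.09987 L, so [C6H5COO-] = 0.01031/0.09987 = 0.1032 M.
Kb = Kw/Ka = 1.0e-14 / 6.3 x 10^-5 = 1.59e-10.
[OH^-] = sqrt(Kb x [C6H5COO-]) = sqrt(1.59e-10 x 0.1032) = 4.05e-6 M.
pOH = 5.39, so pH = 14.00 - 5.39 = 8.61.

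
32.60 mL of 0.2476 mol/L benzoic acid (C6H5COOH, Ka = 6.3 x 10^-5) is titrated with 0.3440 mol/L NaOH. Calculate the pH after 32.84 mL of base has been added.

n(acid) = 0.2476 x 0.03260 = 0.008072 mol; n(NaOH) added = 0.3440 x 0.03284 = 0.01130 mol.
Base is in excess by 0.01130 - 0.008072 = 0.003225 mol in a total volume of 0.06544 L.
[OH^-] = 0.003225/0.06544 = 0.04928 M, so pOH = 1.31 and pH = 14.00 - 1.31 = 12.69.

12.69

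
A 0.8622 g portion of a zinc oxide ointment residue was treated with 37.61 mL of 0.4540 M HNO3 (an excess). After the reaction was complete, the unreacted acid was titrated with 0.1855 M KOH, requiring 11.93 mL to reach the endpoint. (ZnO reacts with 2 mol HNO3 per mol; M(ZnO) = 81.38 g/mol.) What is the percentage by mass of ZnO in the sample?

70.1%

Total n(HNO3) added = 0.4540 x 0.03761 = 0.01707 mol.
n(KOH) used = 0.1855 x 0.01193 = 0.002213 mol, which equals the excess n(HNO3).
So n(HNO3) consumed by the sample = 0.01707 - 0.002213 = 0.01486 mol.
n(ZnO) = 0.01486 / 2 = 0.007431 mol.
mass ZnO = 0.007431 x 81.38 = 0.6047 g, so %ZnO = 0.6047/0.8622 x 100 = 70.1%.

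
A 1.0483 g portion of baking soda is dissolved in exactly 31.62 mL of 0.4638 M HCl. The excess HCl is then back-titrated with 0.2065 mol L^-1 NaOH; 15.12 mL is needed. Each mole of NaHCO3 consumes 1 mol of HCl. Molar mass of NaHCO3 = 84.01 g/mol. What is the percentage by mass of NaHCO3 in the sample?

92.5%

Total n(HCl) added = 0.4638 x 0.03162 = 0.01467 mol.
n(NaOH) used = 0.2065 x 0.01512 = 0.003122 mol, which equals the excess n(HCl).
So n(HCl) consumed by the sample = 0.01467 - 0.003122 = 0.01154 mol.
n(NaHCO3) = 0.01154 / 1 = 0.01154 mol.
mass NaHCO3 = 0.01154 x 84.01 = 0.9697 g, so %NaHCO3 = 0.9697/1.0483 x 100 = 92.5%.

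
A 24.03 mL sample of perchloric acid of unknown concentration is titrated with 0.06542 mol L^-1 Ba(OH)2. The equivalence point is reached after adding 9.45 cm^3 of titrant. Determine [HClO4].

0.0515 M

n(Ba(OH)2) delivered = 0.06542 x 0.009450 = 0.0006182 mol.
The reaction is 2 HClO4 + 1 Ba(OH)2, so n(HClO4) = 0.0006182 x 2/1 = 0.001236 mol.
[HClO4] = 0.001236 mol / 0.02403 L = 0.0515 M.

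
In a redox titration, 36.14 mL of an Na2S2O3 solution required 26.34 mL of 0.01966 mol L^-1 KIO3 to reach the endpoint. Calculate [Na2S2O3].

n(KIO3) = 0.01966 x 0.02634 = 0.0005178 mol.
From the balanced equation, 1 mol KIO3 reacts with 6 mol Na2S2O3, so n(Na2S2O3) = 0.0005178 x 6/1 = 0.003107 mol.
[Na2S2O3] = 0.003107 / 0.03614 L = 0.0860 M.

0.0860 M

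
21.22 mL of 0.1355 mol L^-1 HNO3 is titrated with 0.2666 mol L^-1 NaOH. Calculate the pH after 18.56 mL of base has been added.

n(acid) = 0.1355 x 0.02122 = 0.002875 mol; n(NaOH) added = 0.2666 x 0.01856 = 0.004948 mol.
Base is in excess by 0.004948 - 0.002875 = 0.002073 mol in a total volume of 0.03978 L.
[OH^-] = 0.002073/0.03978 = 0.05211 M, so pOH = 1.28 and pH = 14.00 - 1.28 = 12.72.

12.72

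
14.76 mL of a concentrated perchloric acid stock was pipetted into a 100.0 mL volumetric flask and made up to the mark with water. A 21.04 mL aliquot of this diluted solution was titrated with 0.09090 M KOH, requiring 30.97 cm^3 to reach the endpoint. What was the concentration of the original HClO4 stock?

n(KOH) = 0.09090 x 0.03097 = 0.002815 mol.
n(HClO4) in the aliquot = 0.002815 mol.
[diluted HClO4] = 0.002815 / 0.02104 = 0.1338 M.
Dilution factor = 100.0/14.76 = 6.775, so [stock] = 0.1338 x 6.775 = 0.907 M.

0.907 M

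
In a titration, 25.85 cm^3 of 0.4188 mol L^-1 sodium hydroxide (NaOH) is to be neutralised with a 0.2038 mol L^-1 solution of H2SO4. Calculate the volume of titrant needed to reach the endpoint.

n(NaOH) = 0.4188 mol/L x 0.02585 L = 0.01083 mol.
The neutralisation is 2 NaOH : 1 H2SO4, so n(H2SO4) = 0.01083 x 1/2 = 0.005413 mol.
V(H2SO4) = 0.005413 / 0.2038 = 0.02656 L = 26.6 mL.

26.6 mL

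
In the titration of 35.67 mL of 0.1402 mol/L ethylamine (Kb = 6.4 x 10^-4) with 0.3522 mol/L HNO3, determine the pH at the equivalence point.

n(C2H5NH2) = 0.1402 x 0.03567 = 0.005001 mol; V(HNO3) at equivalence = 0.005001/0.3522 = 0.01420 L.
At equivalence the base is fully converted to C2H5NH3+; total volume = 0.04987 L, so [C2H5NH3+] = 0.005001/0.04987 = 0.1003 M.
Ka(C2H5NH3+) = Kw/Kb = 1.0e-14 / 6.4 x 10^-4 = 1.56e-11.
[H^+] = sqrt(Ka x [C2H5NH3+]) = sqrt(1.56e-11 x 0.1003) = 1.25e-6 M.
pH = -log(1.25e-6) = 5.90.

5.90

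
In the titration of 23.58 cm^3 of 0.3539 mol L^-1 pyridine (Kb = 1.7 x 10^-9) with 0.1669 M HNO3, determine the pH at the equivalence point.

3.09

n(C5H5N) = 0.3539 x 0.02358 = 0.008345 mol; V(HNO3) at equivalence = 0.008345/0.1669 = 0.05000 L.
At equivalence the base is fully converted to C5H5NH+; total volume = 0.07358 L, so [C5H5NH+] = 0.008345/0.07358 = 0.1134 M.
Ka(C5H5NH+) = Kw/Kb = 1.0e-14 / 1.7 x 10^-9 = 5.88e-6.
[H^+] = sqrt(Ka x [C5H5NH+]) = sqrt(5.88e-6 x 0.1134) = 0.000817 M.
pH = -log(0.000817) = 3.09.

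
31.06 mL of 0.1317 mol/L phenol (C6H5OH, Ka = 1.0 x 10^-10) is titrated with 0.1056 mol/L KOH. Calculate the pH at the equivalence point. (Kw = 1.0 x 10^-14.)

11.38

n(C6H5OH) = 0.1317 x 0.03106 = 0.004091 mol; V(KOH) at equivalence = 0.004091/0.1056 = 0.03874 L.
At equivalence all the acid is converted to C6H5O-; total volume = 0.03106 + 0.03874 = 0.06980 L, so [C6H5O-] = 0.004091/0.06980 = 0.05861 M.
Kb = Kw/Ka = 1.0e-14 / 1.0 x 10^-10 = 0.000100.
[OH^-] = sqrt(Kb x [C6H5O-]) = sqrt(0.000100 x 0.05861) = 0.00242 M.
pOH = 2.62, so pH = 14.00 - 2.62 = 11.38.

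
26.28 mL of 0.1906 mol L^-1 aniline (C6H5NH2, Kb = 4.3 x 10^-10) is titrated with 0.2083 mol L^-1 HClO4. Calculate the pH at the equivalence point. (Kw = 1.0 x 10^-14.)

2.82

n(C6H5NH2) = 0.1906 x 0.02628 = 0.005009 mol; V(HClO4) at equivalence = 0.005009/0.2083 = 0.02405 L.
At equivalence the base is fully converted to C6H5NH3+; total volume = 0.05033 L, so [C6H5NH3+] = 0.005009/0.05033 = 0.09953 M.
Ka(C6H5NH3+) = Kw/Kb = 1.0e-14 / 4.3 x 10^-10 = 2.33e-5.
[H^+] = sqrt(Ka x [C6H5NH3+]) = sqrt(2.33e-5 x 0.09953) = 0.00152 M.
pH = -log(0.00152) = 2.82.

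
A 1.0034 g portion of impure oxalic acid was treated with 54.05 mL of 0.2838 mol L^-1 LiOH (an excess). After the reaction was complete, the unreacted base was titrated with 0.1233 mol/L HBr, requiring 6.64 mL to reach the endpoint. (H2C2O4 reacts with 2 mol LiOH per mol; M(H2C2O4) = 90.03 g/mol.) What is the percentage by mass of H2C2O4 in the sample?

Total n(LiOH) added = 0.2838 x 0.05405 = 0.01534 mol.
n(HBr) used = 0.1233 x 0.006640 = 0.0008187 mol, which equals the excess n(LiOH).
So n(LiOH) consumed by the sample = 0.01534 - 0.0008187 = 0.01452 mol.
n(H2C2O4) = 0.01452 / 2 = 0.007260 mol.
mass H2C2O4 = 0.007260 x 90.03 = 0.6536 g, so %H2C2O4 = 0.6536/1.0034 x 100 = 65.1%.

65.1%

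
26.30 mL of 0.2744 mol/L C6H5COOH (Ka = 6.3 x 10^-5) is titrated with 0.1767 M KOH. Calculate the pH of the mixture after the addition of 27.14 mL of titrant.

Initial n(C6H5COOH) = 0.2744 x 0.02630 = 0.007217 mol.
n(KOH) added = 0.1767 x 0.02714 = 0.004796 mol, converting that many moles of C6H5COOH to C6H5COO-.
Remaining n(C6H5COOH) = 0.002421 mol; n(C6H5COO-) = 0.004796 mol.
By Henderson-Hasselbalch, pH = pKa + log([A^-]/[HA]) = 4.20 + log(0.004796/0.002421) = 4.20 + (+0.30) = 4.50.

4.50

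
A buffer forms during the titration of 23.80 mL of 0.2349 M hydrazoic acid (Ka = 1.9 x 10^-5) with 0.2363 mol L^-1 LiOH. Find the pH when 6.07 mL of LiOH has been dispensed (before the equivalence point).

Initial n(HN3) = 0.2349 x 0.02380 = 0.005591 mol.
n(LiOH) added = 0.2363 x 0.006070 = 0.001434 mol, converting that many moles of HN3 to N3-.
Remaining n(HN3) = 0.004156 mol; n(N3-) = 0.001434 mol.
By Henderson-Hasselbalch, pH = pKa + log([A^-]/[HA]) = 4.72 + log(0.001434/0.004156) = 4.72 + (-0.46) = 4.26.

4.26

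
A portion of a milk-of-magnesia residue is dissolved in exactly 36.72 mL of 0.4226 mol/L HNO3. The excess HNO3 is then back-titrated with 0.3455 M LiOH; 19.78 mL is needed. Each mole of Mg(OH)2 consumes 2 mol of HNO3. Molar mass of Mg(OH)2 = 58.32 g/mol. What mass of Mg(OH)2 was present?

0.253 g

Total n(HNO3) added = 0.4226 x 0.03672 = 0.01552 mol.
n(LiOH) used = 0.3455 x 0.01978 = 0.006834 mol, which equals the excess n(HNO3).
So n(HNO3) consumed by the sample = 0.01552 - 0.006834 = 0.008684 mol.
n(Mg(OH)2) = 0.008684 / 2 = 0.004342 mol.
mass = 0.004342 mol x 58.32 g/mol = 0.253 g.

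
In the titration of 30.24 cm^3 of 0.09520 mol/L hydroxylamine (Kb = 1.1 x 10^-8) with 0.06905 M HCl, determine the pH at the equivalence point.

n(NH2OH) = 0.09520 x 0.03024 = 0.002879 mol; V(HCl) at equivalence = 0.002879/0.06905 = 0.04169 L.
At equivalence the base is fully converted to NH3OH+; total volume = 0.07193 L, so [NH3OH+] = 0.002879/0.07193 = 0.04002 M.
Ka(NH3OH+) = Kw/Kb = 1.0e-14 / 1.1 x 10^-8 = 9.09e-7.
[H^+] = sqrt(Ka x [NH3OH+]) = sqrt(9.09e-7 x 0.04002) = 0.000191 M.
pH = -log(0.000191) = 3.72.

3.72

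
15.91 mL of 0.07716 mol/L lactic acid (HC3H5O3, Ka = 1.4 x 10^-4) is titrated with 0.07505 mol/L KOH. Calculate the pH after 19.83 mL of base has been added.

11.86

n(acid) = 0.07716 x 0.01591 = 0.001228 mol; n(KOH) added = 0.07505 x 0.01983 = 0.001488 mol.
Base is in excess by 0.001488 - 0.001228 = 0.0002606 mol in a total volume of 0.03574 L.
[OH^-] = 0.0002606/0.03574 = 0.007292 M, so pOH = 2.14 and pH = 14.00 - 2.14 = 11.86.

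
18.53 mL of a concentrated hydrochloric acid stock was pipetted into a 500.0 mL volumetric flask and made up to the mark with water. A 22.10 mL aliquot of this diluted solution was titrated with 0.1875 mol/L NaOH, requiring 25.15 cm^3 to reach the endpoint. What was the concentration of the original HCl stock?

5.76 M

n(NaOH) = 0.1875 x 0.02515 = 0.004716 mol.
n(HCl) in the aliquot = 0.004716 mol.
[diluted HCl] = 0.004716 / 0.02210 = 0.2134 M.
Dilution factor = 500.0/18.53 = 26.98, so [stock] = 0.2134 x 26.98 = 5.76 M.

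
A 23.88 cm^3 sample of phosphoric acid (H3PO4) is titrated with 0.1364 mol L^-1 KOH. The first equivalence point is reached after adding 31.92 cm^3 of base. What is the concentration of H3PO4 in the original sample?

n(KOH) = 0.1364 x 0.03192 = 0.004354 mol.
At the first equivalence point, 1 mol OH^- react per mol H3PO4, so n(H3PO4) = 0.004354 / 1 = 0.004354 mol.
[H3PO4] = 0.004354 / 0.02388 L = 0.182 M.

0.182 M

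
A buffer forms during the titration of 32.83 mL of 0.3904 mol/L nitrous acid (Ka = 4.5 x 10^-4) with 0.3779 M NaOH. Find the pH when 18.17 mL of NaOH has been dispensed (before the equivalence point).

3.41

Initial n(HNO2) = 0.3904 x 0.03283 = 0.01282 mol.
n(NaOH) added = 0.3779 x 0.01817 = 0.006866 mol, converting that many moles of HNO2 to NO2-.
Remaining n(HNO2) = 0.005950 mol; n(NO2-) = 0.006866 mol.
By Henderson-Hasselbalch, pH = pKa + log([A^-]/[HA]) = 3.35 + log(0.006866/0.005950) = 3.35 + (+0.06) = 3.41.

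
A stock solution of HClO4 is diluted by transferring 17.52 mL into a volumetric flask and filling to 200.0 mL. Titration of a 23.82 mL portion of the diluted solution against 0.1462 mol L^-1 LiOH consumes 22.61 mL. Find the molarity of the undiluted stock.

n(LiOH) = 0.1462 x 0.02261 = 0.003306 mol.
n(HClO4) in the aliquot = 0.003306 mol.
[diluted HClO4] = 0.003306 / 0.02382 = 0.1388 M.
Dilution factor = 200.0/17.52 = 11.42, so [stock] = 0.1388 x 11.42 = 1.58 M.

1.58 M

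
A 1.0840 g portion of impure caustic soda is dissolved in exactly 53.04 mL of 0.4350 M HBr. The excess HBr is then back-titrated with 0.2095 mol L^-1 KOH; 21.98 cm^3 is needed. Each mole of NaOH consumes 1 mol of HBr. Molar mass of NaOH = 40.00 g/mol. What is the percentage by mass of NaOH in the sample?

Total n(HBr) added = 0.4350 x 0.05304 = 0.02307 mol.
n(KOH) used = 0.2095 x 0.02198 = 0.004605 mol, which equals the excess n(HBr).
So n(HBr) consumed by the sample = 0.02307 - 0.004605 = 0.01847 mol.
n(NaOH) = 0.01847 / 1 = 0.01847 mol.
mass NaOH = 0.01847 x 40.00 = 0.7387 g, so %NaOH = 0.7387/1.0840 x 100 = 68.1%.

68.1%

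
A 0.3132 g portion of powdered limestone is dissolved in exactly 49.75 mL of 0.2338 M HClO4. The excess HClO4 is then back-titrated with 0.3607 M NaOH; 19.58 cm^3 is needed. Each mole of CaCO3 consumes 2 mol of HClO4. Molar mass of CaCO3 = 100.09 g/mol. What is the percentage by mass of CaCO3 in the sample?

73.0%

Total n(HClO4) added = 0.2338 x 0.04975 = 0.01163 mol.
n(NaOH) used = 0.3607 x 0.01958 = 0.007063 mol, which equals the excess n(HClO4).
So n(HClO4) consumed by the sample = 0.01163 - 0.007063 = 0.004569 mol.
n(CaCO3) = 0.004569 / 2 = 0.002285 mol.
mass CaCO3 = 0.002285 x 100.09 = 0.2287 g, so %CaCO3 = 0.2287/0.3132 x 100 = 73.0%.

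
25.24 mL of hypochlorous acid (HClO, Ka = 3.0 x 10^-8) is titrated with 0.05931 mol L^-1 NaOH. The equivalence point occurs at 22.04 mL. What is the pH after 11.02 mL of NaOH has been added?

7.52

11.02 mL is exactly half the equivalence volume (22.04/2), i.e. the half-equivalence point.
There, n(HA) = n(A^-), so pH = pKa = -log(3.0 x 10^-8) = 7.52.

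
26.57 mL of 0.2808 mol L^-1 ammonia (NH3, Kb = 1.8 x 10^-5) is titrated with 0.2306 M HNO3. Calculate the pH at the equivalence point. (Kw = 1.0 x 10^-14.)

n(NH3) = 0.2808 x 0.02657 = 0.007461 mol; V(HNO3) at equivalence = 0.007461/0.2306 = 0.03235 L.
At equivalence the base is fully converted to NH4+; total volume = 0.05892 L, so [NH4+] = 0.007461/0.05892 = 0.1266 M.
Ka(NH4+) = Kw/Kb = 1.0e-14 / 1.8 x 10^-5 = 5.56e-10.
[H^+] = sqrt(Ka x [NH4+]) = sqrt(5.56e-10 x 0.1266) = 8.39e-6 M.
pH = -log(8.39e-6) = 5.08.

5.08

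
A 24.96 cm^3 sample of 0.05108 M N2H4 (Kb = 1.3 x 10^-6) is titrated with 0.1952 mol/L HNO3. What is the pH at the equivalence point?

4.75

n(N2H4) = 0.05108 x 0.02496 = 0.001275 mol; V(HNO3) at equivalence = 0.001275/0.1952 = 0.006532 L.
At equivalence the base is fully converted to N2H5+; total volume = 0.03149 L, so [N2H5+] = 0.001275/0.03149 = 0.04049 M.
Ka(N2H5+) = Kw/Kb = 1.0e-14 / 1.3 x 10^-6 = 7.69e-9.
[H^+] = sqrt(Ka x [N2H5+]) = sqrt(7.69e-9 x 0.04049) = 1.76e-5 M.
pH = -log(1.76e-5) = 4.75.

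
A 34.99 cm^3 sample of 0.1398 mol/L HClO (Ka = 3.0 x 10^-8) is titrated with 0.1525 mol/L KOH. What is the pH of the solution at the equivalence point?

n(HClO) = 0.1398 x 0.03499 = 0.004892 mol; V(KOH) at equivalence = 0.004892/0.1525 = 0.03208 L.
At equivalence all the acid is converted to ClO-; total volume = 0.03499 + 0.03208 = 0.06707 L, so [ClO-] = 0.004892/0.06707 = 0.07294 M.
Kb = Kw/Ka = 1.0e-14 / 3.0 x 10^-8 = 3.33e-7.
[OH^-] = sqrt(Kb x [ClO-]) = sqrt(3.33e-7 x 0.07294) = 0.000156 M.
pOH = 3.81, so pH = 14.00 - 3.81 = 10.19.

10.19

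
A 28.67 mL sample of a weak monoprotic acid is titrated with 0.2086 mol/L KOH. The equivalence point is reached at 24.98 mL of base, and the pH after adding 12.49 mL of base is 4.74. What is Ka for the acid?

12.49 mL is half of the equivalence volume, so this is the half-equivalence point where [HA] = [A^-].
At half-equivalence pH = pKa, so pKa = 4.74.
Ka = 10^(-4.74) = 1.8 x 10^-5.

1.8 x 10^-5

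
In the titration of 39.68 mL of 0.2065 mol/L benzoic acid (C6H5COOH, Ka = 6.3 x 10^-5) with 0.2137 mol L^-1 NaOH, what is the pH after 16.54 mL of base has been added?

Initial n(C6H5COOH) = 0.2065 x 0.03968 = 0.008194 mol.
n(NaOH) added = 0.2137 x 0.01654 = 0.003535 mol, converting that many moles of C6H5COOH to C6H5COO-.
Remaining n(C6H5COOH) = 0.004659 mol; n(C6H5COO-) = 0.003535 mol.
By Henderson-Hasselbalch, pH = pKa + log([A^-]/[HA]) = 4.20 + log(0.003535/0.004659) = 4.20 + (-0.12) = 4.08.

4.08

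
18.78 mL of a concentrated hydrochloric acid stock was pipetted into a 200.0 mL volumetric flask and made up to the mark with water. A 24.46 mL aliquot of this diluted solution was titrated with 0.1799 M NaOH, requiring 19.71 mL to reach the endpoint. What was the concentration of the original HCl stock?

1.54 M

n(NaOH) = 0.1799 x 0.01971 = 0.003546 mol.
n(HCl) in the aliquot = 0.003546 mol.
[diluted HCl] = 0.003546 / 0.02446 = 0.1450 M.
Dilution factor = 200.0/18.78 = 10.65, so [stock] = 0.1450 x 10.65 = 1.54 M.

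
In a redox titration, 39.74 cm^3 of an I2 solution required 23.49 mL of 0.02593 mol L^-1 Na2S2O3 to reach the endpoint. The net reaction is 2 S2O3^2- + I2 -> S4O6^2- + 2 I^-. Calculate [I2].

n(Na2S2O3) = 0.02593 x 0.02349 = 0.0006091 mol.
From the balanced equation, 2 mol Na2S2O3 reacts with 1 mol I2, so n(I2) = 0.0006091 x 1/2 = 0.0003045 mol.
[I2] = 0.0003045 / 0.03974 L = 0.00766 M.

0.00766 M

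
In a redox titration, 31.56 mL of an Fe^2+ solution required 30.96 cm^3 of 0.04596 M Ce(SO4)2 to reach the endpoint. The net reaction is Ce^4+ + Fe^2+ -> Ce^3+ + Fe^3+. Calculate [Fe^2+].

n(Ce(SO4)2) = 0.04596 x 0.03096 = 0.001423 mol.
From the balanced equation, 1 mol Ce(SO4)2 reacts with 1 mol Fe^2+, so n(Fe^2+) = 0.001423 x 1/1 = 0.001423 mol.
[Fe^2+] = 0.001423 / 0.03156 L = 0.0451 M.

0.0451 M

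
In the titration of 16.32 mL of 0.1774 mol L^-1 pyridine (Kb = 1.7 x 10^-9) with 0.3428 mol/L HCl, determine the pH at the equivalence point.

n(C5H5N) = 0.1774 x 0.01632 = 0.002895 mol; V(HCl) at equivalence = 0.002895/0.3428 = 0.008446 L.
At equivalence the base is fully converted to C5H5NH+; total volume = 0.02477 L, so [C5H5NH+] = 0.002895/0.02477 = 0.1169 M.
Ka(C5H5NH+) = Kw/Kb = 1.0e-14 / 1.7 x 10^-9 = 5.88e-6.
[H^+] = sqrt(Ka x [C5H5NH+]) = sqrt(5.88e-6 x 0.1169) = 0.000829 M.
pH = -log(0.000829) = 3.08.

3.08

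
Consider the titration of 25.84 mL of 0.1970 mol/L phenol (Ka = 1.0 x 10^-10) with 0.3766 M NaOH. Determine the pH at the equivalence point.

11.56

n(C6H5OH) = 0.1970 x 0.02584 = 0.005090 mol; V(NaOH) at equivalence = 0.005090/0.3766 = 0.01352 L.
At equivalence all the acid is converted to C6H5O-; total volume = 0.02584 + 0.01352 = 0.03936 L, so [C6H5O-] = 0.005090/0.03936 = 0.1293 M.
Kb = Kw/Ka = 1.0e-14 / 1.0 x 10^-10 = 0.000100.
[OH^-] = sqrt(Kb x [C6H5O-]) = sqrt(0.000100 x 0.1293) = 0.00360 M.
pOH = 2.44, so pH = 14.00 - 2.44 = 11.56.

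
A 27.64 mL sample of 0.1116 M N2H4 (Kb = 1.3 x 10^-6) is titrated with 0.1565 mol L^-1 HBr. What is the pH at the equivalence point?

4.65

n(N2H4) = 0.1116 x 0.02764 = 0.003085 mol; V(HBr) at equivalence = 0.003085/0.1565 = 0.01971 L.
At equivalence the base is fully converted to N2H5+; total volume = 0.04735 L, so [N2H5+] = 0.003085/0.04735 = 0.06515 M.
Ka(N2H5+) = Kw/Kb = 1.0e-14 / 1.3 x 10^-6 = 7.69e-9.
[H^+] = sqrt(Ka x [N2H5+]) = sqrt(7.69e-9 x 0.06515) = 2.24e-5 M.
pH = -log(2.24e-5) = 4.65.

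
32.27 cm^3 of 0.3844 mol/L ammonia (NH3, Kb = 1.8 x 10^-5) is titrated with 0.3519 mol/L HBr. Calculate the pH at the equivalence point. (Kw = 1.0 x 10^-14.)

5.00

n(NH3) = 0.3844 x 0.03227 = 0.01240 mol; V(HBr) at equivalence = 0.01240/0.3519 = 0.03525 L.
At equivalence the base is fully converted to NH4+; total volume = 0.06752 L, so [NH4+] = 0.01240/0.06752 = 0.1837 M.
Ka(NH4+) = Kw/Kb = 1.0e-14 / 1.8 x 10^-5 = 5.56e-10.
[H^+] = sqrt(Ka x [NH4+]) = sqrt(5.56e-10 x 0.1837) = 1.01e-5 M.
pH = -log(1.01e-5) = 5.00.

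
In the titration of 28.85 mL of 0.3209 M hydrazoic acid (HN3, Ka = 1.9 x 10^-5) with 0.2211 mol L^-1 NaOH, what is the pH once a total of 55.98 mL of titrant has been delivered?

12.57

n(acid) = 0.3209 x 0.02885 = 0.009258 mol; n(NaOH) added = 0.2211 x 0.05598 = 0.01238 mol.
Base is in excess by 0.01238 - 0.009258 = 0.003119 mol in a total volume of 0.08483 L.
[OH^-] = 0.003119/0.08483 = 0.03677 M, so pOH = 1.43 and pH = 14.00 - 1.43 = 12.57.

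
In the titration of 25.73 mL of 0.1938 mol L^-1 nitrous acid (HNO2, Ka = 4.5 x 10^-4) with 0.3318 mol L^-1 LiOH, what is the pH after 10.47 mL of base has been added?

3.71

Initial n(HNO2) = 0.1938 x 0.02573 = 0.004986 mol.
n(LiOH) added = 0.3318 x 0.01047 = 0.003474 mol, converting that many moles of HNO2 to NO2-.
Remaining n(HNO2) = 0.001513 mol; n(NO2-) = 0.003474 mol.
By Henderson-Hasselbalch, pH = pKa + log([A^-]/[HA]) = 3.35 + log(0.003474/0.001513) = 3.35 + (+0.36) = 3.71.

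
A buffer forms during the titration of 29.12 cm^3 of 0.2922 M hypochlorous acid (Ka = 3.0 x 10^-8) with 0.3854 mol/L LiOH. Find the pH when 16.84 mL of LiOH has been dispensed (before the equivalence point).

Initial n(HClO) = 0.2922 x 0.02912 = 0.008509 mol.
n(LiOH) added = 0.3854 x 0.01684 = 0.006490 mol, converting that many moles of HClO to ClO-.
Remaining n(HClO) = 0.002019 mol; n(ClO-) = 0.006490 mol.
By Henderson-Hasselbalch, pH = pKa + log([A^-]/[HA]) = 7.52 + log(0.006490/0.002019) = 7.52 + (+0.51) = 8.03.

8.03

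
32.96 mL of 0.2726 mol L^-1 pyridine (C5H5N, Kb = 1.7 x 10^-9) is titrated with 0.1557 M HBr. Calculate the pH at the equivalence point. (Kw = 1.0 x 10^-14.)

3.12

n(C5H5N) = 0.2726 x 0.03296 = 0.008985 mol; V(HBr) at equivalence = 0.008985/0.1557 = 0.05771 L.
At equivalence the base is fully converted to C5H5NH+; total volume = 0.09067 L, so [C5H5NH+] = 0.008985/0.09067 = 0.09910 M.
Ka(C5H5NH+) = Kw/Kb = 1.0e-14 / 1.7 x 10^-9 = 5.88e-6.
[H^+] = sqrt(Ka x [C5H5NH+]) = sqrt(5.88e-6 x 0.09910) = 0.000763 M.
pH = -log(0.000763) = 3.12.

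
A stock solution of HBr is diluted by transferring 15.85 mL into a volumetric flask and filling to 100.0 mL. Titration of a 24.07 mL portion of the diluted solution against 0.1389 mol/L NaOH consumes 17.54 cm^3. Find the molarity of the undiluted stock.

0.639 M

n(NaOH) = 0.1389 x 0.01754 = 0.002436 mol.
n(HBr) in the aliquot = 0.002436 mol.
[diluted HBr] = 0.002436 / 0.02407 = 0.1012 M.
Dilution factor = 100.0/15.85 = 6.309, so [stock] = 0.1012 x 6.309 = 0.639 M.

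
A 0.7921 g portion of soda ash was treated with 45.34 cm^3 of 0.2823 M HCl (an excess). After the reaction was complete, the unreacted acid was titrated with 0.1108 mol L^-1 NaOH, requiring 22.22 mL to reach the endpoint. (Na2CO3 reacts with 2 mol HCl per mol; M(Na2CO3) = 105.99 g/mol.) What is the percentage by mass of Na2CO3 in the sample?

69.2%

Total n(HCl) added = 0.2823 x 0.04534 = 0.01280 mol.
n(NaOH) used = 0.1108 x 0.02222 = 0.002462 mol, which equals the excess n(HCl).
So n(HCl) consumed by the sample = 0.01280 - 0.002462 = 0.01034 mol.
n(Na2CO3) = 0.01034 / 2 = 0.005169 mol.
mass Na2CO3 = 0.005169 x 105.99 = 0.5478 g, so %Na2CO3 = 0.5478/0.7921 x 100 = 69.2%.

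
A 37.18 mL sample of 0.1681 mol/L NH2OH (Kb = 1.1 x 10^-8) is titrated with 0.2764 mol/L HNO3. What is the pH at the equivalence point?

3.51

n(NH2OH) = 0.1681 x 0.03718 = 0.006250 mol; V(HNO3) at equivalence = 0.006250/0.2764 = 0.02261 L.
At equivalence the base is fully converted to NH3OH+; total volume = 0.05979 L, so [NH3OH+] = 0.006250/0.05979 = 0.1045 M.
Ka(NH3OH+) = Kw/Kb = 1.0e-14 / 1.1 x 10^-8 = 9.09e-7.
[H^+] = sqrt(Ka x [NH3OH+]) = sqrt(9.09e-7 x 0.1045) = 0.000308 M.
pH = -log(0.000308) = 3.51.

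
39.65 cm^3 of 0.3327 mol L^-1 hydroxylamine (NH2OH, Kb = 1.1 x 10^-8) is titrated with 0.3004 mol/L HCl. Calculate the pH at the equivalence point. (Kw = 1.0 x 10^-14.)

3.42

n(NH2OH) = 0.3327 x 0.03965 = 0.01319 mol; V(HCl) at equivalence = 0.01319/0.3004 = 0.04391 L.
At equivalence the base is fully converted to NH3OH+; total volume = 0.08356 L, so [NH3OH+] = 0.01319/0.08356 = 0.1579 M.
Ka(NH3OH+) = Kw/Kb = 1.0e-14 / 1.1 x 10^-8 = 9.09e-7.
[H^+] = sqrt(Ka x [NH3OH+]) = sqrt(9.09e-7 x 0.1579) = 0.000379 M.
pH = -log(0.000379) = 3.42.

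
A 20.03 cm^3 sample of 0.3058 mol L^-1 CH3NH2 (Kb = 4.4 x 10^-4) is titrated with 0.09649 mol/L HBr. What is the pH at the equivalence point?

5.89

n(CH3NH2) = 0.3058 x 0.02003 = 0.006125 mol; V(HBr) at equivalence = 0.006125/0.09649 = 0.06348 L.
At equivalence the base is fully converted to CH3NH3+; total volume = 0.08351 L, so [CH3NH3+] = 0.006125/0.08351 = 0.07335 M.
Ka(CH3NH3+) = Kw/Kb = 1.0e-14 / 4.4 x 10^-4 = 2.27e-11.
[H^+] = sqrt(Ka x [CH3NH3+]) = sqrt(2.27e-11 x 0.07335) = 1.29e-6 M.
pH = -log(1.29e-6) = 5.89.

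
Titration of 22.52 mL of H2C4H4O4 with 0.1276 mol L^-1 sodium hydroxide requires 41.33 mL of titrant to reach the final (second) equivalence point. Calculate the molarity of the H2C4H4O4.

0.117 M

n(NaOH) = 0.1276 x 0.04133 = 0.005274 mol.
At the final (second) equivalence point, 2 mol OH^- react per mol H2C4H4O4, so n(H2C4H4O4) = 0.005274 / 2 = 0.002637 mol.
[H2C4H4O4] = 0.002637 / 0.02252 L = 0.117 M.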